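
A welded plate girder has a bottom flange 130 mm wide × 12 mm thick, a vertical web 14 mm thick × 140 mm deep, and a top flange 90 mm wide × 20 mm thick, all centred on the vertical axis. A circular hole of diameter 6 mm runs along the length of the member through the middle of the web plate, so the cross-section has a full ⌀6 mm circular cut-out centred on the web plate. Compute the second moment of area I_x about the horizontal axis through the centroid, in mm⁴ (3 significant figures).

I_x ≈ 2.37 × 10⁷ mm⁴

Decompose the section into non-overlapping parts with the origin at the bottom-left of its bounding rectangle.
Bottom plate: 130 × 12, A = 1 560 mm², y = 6 mm, Ī = 18 720 mm⁴.
Web plate: 14 × 140, A = 1 960 mm², y = 82 mm, Ī = 3 201 333 mm⁴.
Top plate: 90 × 20, A = 1 800 mm², y = 162 mm, Ī = 60 000 mm⁴.
Hole (subtracted): ⌀6, A = 28.274 mm², y = 82 mm, Ī = 63.617 mm⁴.
Centroid: ȳ = ΣA·y / ΣA = 86.808 mm.
Transfer each piece to the horizontal axis through the centroid using Ī + A·d² with d = y − 86.808:
  bottom plate: d = -80.808 mm → contributes +10 205 291 mm⁴
  web plate: d = -4.8075 mm → contributes +3 246 633 mm⁴
  top plate: d = 75.192 mm → contributes +10 237 040 mm⁴
  hole: d = -4.8075 mm → contributes −717.1 mm⁴
Total I = 23 688 247 mm⁴.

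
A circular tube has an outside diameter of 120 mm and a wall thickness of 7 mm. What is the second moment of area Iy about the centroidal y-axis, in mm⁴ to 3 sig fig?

Iy ≈ 3.98 × 10⁶ mm⁴

Decompose the section into non-overlapping parts with the origin at the bottom-left of its bounding rectangle.
Outer circle: ⌀120, A = 11 310 mm², x = 60 mm, Ī = 10 178 760 mm⁴.
Bore (subtracted): ⌀106, A = 8824.7 mm², x = 60 mm, Ī = 6 197 169 mm⁴.
By symmetry the centroid is at mid-width, x̄ = 60 mm.
All pieces are centred on the centroidal y-axis, so I = ΣĪ (holes subtracted) = 3 981 591 mm⁴.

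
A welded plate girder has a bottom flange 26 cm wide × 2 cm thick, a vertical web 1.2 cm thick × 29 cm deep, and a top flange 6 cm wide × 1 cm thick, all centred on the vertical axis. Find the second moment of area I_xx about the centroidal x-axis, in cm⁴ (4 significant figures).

I_xx ≈ 1.078 × 10⁴ cm⁴

Treat the section as a set of non-overlapping primitives; coordinates are from the bounding-box lower-left.
Bottom plate: 26 × 2, A = 52 cm², y = 1 cm, Ī = 17.3333 cm⁴.
Web plate: 1.2 × 29, A = 34.8 cm², y = 16.5 cm, Ī = 2438.9 cm⁴.
Top plate: 6 × 1, A = 6 cm², y = 31.5 cm, Ī = 0.5 cm⁴.
Centroid: ȳ = ΣA·y / ΣA = 8.78448 cm.
Transfer each piece to the centroidal x-axis using Ī + A·d² with d = y − 8.78448:
  bottom plate: d = -7.78448 cm → contributes +3168.44 cm⁴
  web plate: d = 7.71552 cm → contributes +4510.52 cm⁴
  top plate: d = 22.7155 cm → contributes +3096.47 cm⁴
Total I = 10775.4 cm⁴.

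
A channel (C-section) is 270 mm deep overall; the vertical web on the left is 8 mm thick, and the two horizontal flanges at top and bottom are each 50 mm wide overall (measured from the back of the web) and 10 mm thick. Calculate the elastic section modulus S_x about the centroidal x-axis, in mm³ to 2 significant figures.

Treat the section as a set of non-overlapping primitives; coordinates are from the bounding-box lower-left.
Web: 8 × 270, A = 2 160 mm², y = 135 mm, Ī = 13 122 000 mm⁴.
Top flange (beyond web): 42 × 10, A = 420 mm², y = 265 mm, Ī = 3 500 mm⁴.
Bottom flange (beyond web): 42 × 10, A = 420 mm², y = 5 mm, Ī = 3 500 mm⁴.
By symmetry the centroid is at mid-height, ȳ = 135 mm.
Transfer each piece to the centroidal x-axis using Ī + A·d² with d = y − 135:
  web: d = 0 mm → contributes +13 122 000 mm⁴
  top flange (beyond web): d = 130 mm → contributes +7 101 500 mm⁴
  bottom flange (beyond web): d = -130 mm → contributes +7 101 500 mm⁴
Total I = 27 325 000 mm⁴.
Extreme fibre distance c = 135 mm; S = I/c = 202 407 mm³.

S_x ≈ 2.0 × 10⁵ mm³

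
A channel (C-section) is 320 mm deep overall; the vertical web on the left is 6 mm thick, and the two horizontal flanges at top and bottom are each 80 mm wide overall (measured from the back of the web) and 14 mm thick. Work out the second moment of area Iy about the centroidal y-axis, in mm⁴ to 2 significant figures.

Iy ≈ 2.5 × 10⁶ mm⁴

Split into non-overlapping primitives; take the origin at the lower-left of the bounding box.
Web: 6 × 320, A = 1 920 mm², x = 3 mm, Ī = 5 760 mm⁴.
Top flange (beyond web): 74 × 14, A = 1 036 mm², x = 43 mm, Ī = 472 761 mm⁴.
Bottom flange (beyond web): 74 × 14, A = 1 036 mm², x = 43 mm, Ī = 472 761 mm⁴.
Centroid: x̄ = ΣA·x / ΣA = 23.76 mm.
Transfer each piece to the centroidal y-axis using Ī + A·d² with d = x − 23.76:
  web: d = -20.76 mm → contributes +833 358 mm⁴
  top flange (beyond web): d = 19.24 mm → contributes +856 205 mm⁴
  bottom flange (beyond web): d = 19.24 mm → contributes +856 205 mm⁴
Total I = 2 545 768 mm⁴.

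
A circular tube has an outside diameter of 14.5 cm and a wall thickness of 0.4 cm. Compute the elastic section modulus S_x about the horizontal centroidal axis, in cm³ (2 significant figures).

S_x ≈ 61 cm³

Split into non-overlapping primitives; take the origin at the lower-left of the bounding box.
Outer circle: ⌀14.5, A = 165.1 cm², y = 7.25 cm, Ī = 2 170 cm⁴.
Bore (subtracted): ⌀13.7, A = 147.4 cm², y = 7.25 cm, Ī = 1 729 cm⁴.
By symmetry the centroid is at mid-height, ȳ = 7.25 cm.
All pieces are centred on the horizontal centroidal axis, so I = ΣĪ (holes subtracted) = 440.7 cm⁴.
Extreme fibre distance c = 7.25 cm; S = I/c = 60.78 cm³.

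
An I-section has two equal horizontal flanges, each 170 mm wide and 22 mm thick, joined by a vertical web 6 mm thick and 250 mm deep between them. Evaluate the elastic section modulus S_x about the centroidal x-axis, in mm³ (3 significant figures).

S_x ≈ 9.96 × 10⁵ mm³

Treat the section as a set of non-overlapping primitives; coordinates are from the bounding-box lower-left.
Bottom flange: 170 × 22, A = 3 740 mm², y = 11 mm, Ī = 150 847 mm⁴.
Web: 6 × 250, A = 1 500 mm², y = 147 mm, Ī = 7 812 500 mm⁴.
Top flange: 170 × 22, A = 3 740 mm², y = 283 mm, Ī = 150 847 mm⁴.
By symmetry the centroid is at mid-height, ȳ = 147 mm.
Transfer each piece to the centroidal x-axis using Ī + A·d² with d = y − 147:
  bottom flange: d = -136 mm → contributes +69 325 887 mm⁴
  web: d = 0 mm → contributes +7 812 500 mm⁴
  top flange: d = 136 mm → contributes +69 325 887 mm⁴
Total I = 146 464 273 mm⁴.
Extreme fibre distance c = 147 mm; S = I/c = 996 356 mm³.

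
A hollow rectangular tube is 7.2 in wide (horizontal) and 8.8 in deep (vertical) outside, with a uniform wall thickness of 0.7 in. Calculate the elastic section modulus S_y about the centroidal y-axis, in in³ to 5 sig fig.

Decompose the section into non-overlapping parts with the origin at the bottom-left of its bounding rectangle.
Outer rectangle: 7.2 × 8.8, A = 63.36 in², x = 3.6 in, Ī = 273.7152 in⁴.
Inner void (subtracted): 5.8 × 7.4, A = 42.92 in², x = 3.6 in, Ī = 120.3191 in⁴.
By symmetry the centroid is at mid-width, x̄ = 3.6 in.
All pieces are centred on the centroidal y-axis, so I = ΣĪ (holes subtracted) = 153.3961 in⁴.
Extreme fibre distance c = 3.6 in; S = I/c = 42.61004 in³.

S_y ≈ 42.610 in³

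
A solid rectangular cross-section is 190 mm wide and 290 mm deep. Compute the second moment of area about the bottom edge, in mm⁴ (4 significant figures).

The section: 190 × 290, A = 55 100 mm², y = 145 mm, Ī = 386 159 167 mm⁴.
Transfer it to the bottom edge using Ī + A·d² with d = y − 0:
  the section: d = 145 mm → contributes +1 544 636 667 mm⁴
Total I = 1 544 636 667 mm⁴.

I_base ≈ 1.545 × 10⁹ mm⁴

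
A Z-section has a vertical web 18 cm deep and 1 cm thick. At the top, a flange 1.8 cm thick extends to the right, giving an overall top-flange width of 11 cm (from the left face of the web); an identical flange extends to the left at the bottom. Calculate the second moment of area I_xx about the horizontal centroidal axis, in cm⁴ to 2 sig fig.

Treat the section as a set of non-overlapping primitives; coordinates are from the bounding-box lower-left.
Web: 1 × 18, A = 18 cm², y = 9 cm, Ī = 486 cm⁴.
Top flange (beyond web): 10 × 1.8, A = 18 cm², y = 17.1 cm, Ī = 4.86 cm⁴.
Bottom flange (beyond web): 10 × 1.8, A = 18 cm², y = 0.9 cm, Ī = 4.86 cm⁴.
Centroid: ȳ = ΣA·y / ΣA = 9 cm.
Transfer each piece to the horizontal centroidal axis using Ī + A·d² with d = y − 9:
  web: d = 0 cm → contributes +486 cm⁴
  top flange (beyond web): d = 8.1 cm → contributes +1 186 cm⁴
  bottom flange (beyond web): d = -8.1 cm → contributes +1 186 cm⁴
Total I = 2 858 cm⁴.

I_xx ≈ 2900 cm⁴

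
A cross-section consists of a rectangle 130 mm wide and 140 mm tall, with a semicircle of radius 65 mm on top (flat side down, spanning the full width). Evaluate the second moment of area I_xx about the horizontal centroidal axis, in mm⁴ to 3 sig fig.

Treat the section as a set of non-overlapping primitives; coordinates are from the bounding-box lower-left.
Rectangular body: 130 × 140, A = 18 200 mm², y = 70 mm, Ī = 29 726 667 mm⁴.
Semicircular cap: semicircle r = 65, A = 6636.6 mm², y = 167.59 mm, Ī = 1 959 230 mm⁴.
Centroid: ȳ = ΣA·y / ΣA = 96.076 mm.
Transfer each piece to the horizontal centroidal axis using Ī + A·d² with d = y − 96.076:
  rectangular body: d = -26.076 mm → contributes +42 102 158 mm⁴
  semicircular cap: d = 71.511 mm → contributes +35 897 308 mm⁴
Total I = 77 999 465 mm⁴.

I_xx ≈ 7.80 × 10⁷ mm⁴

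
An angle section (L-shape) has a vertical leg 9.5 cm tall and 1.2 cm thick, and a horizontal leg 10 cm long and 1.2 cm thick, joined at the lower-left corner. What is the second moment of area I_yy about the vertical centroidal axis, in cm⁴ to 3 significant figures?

I_yy ≈ 207 cm⁴

Split into non-overlapping primitives; take the origin at the lower-left of the bounding box.
Vertical leg: 1.2 × 9.5, A = 11.4 cm², x = 0.6 cm, Ī = 1.368 cm⁴.
Horizontal leg (remainder): 8.8 × 1.2, A = 10.56 cm², x = 5.6 cm, Ī = 68.147 cm⁴.
Centroid: x̄ = ΣA·x / ΣA = 3.0044 cm.
Transfer each piece to the vertical centroidal axis using Ī + A·d² with d = x − 3.0044:
  vertical leg: d = -2.4044 cm → contributes +67.271 cm⁴
  horizontal leg (remainder): d = 2.5956 cm → contributes +139.29 cm⁴
Total I = 206.56 cm⁴.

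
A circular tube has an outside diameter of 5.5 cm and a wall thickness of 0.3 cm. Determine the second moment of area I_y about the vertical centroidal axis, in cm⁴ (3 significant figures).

I_y ≈ 16.6 cm⁴

Treat the section as a set of non-overlapping primitives; coordinates are from the bounding-box lower-left.
Outer circle: ⌀5.5, A = 23.758 cm², x = 2.75 cm, Ī = 44.918 cm⁴.
Bore (subtracted): ⌀4.9, A = 18.857 cm², x = 2.75 cm, Ī = 28.298 cm⁴.
By symmetry the centroid is at mid-width, x̄ = 2.75 cm.
All pieces are centred on the vertical centroidal axis, so I = ΣĪ (holes subtracted) = 16.62 cm⁴.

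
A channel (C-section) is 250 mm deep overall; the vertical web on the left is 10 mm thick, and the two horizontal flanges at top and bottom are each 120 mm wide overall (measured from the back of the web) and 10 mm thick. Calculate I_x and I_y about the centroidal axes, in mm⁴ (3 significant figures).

Break the section into simple shapes (no overlaps), measuring from the bottom-left corner of the bounding box.
Web: 10 × 250, A = 2 500 mm², y = 125 mm, Ī = 13 020 833 mm⁴.
Top flange (beyond web): 110 × 10, A = 1 100 mm², y = 245 mm, Ī = 9166.7 mm⁴.
Bottom flange (beyond web): 110 × 10, A = 1 100 mm², y = 5 mm, Ī = 9166.7 mm⁴.
By symmetry the centroid is at mid-height, ȳ = 125 mm.
Transfer each piece to the centroidal x-axis using Ī + A·d² with d = y − 125:
  web: d = 0 mm → contributes +13 020 833 mm⁴
  top flange (beyond web): d = 120 mm → contributes +15 849 167 mm⁴
  bottom flange (beyond web): d = -120 mm → contributes +15 849 167 mm⁴
Total I = 44 719 167 mm⁴.
For the y-axis: x̄ = 33.085 mm.
Repeating about the centroidal y-axis gives I_y = 6 451 933 mm⁴.

I_x ≈ 4.47 × 10⁷ mm⁴, I_y ≈ 6.45 × 10⁶ mm⁴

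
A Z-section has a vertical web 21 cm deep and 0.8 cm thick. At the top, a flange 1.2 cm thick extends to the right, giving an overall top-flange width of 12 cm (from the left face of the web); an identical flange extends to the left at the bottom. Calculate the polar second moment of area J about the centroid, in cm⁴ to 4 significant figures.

J ≈ 4505 cm⁴

Break the section into simple shapes (no overlaps), measuring from the bottom-left corner of the bounding box.
Web: 0.8 × 21, A = 16.8 cm², y = 10.5 cm, Ī = 617.4 cm⁴.
Top flange (beyond web): 11.2 × 1.2, A = 13.44 cm², y = 20.4 cm, Ī = 1.6128 cm⁴.
Bottom flange (beyond web): 11.2 × 1.2, A = 13.44 cm², y = 0.6 cm, Ī = 1.6128 cm⁴.
Centroid: ȳ = ΣA·y / ΣA = 10.5 cm.
Transfer each piece to the centroidal x-axis using Ī + A·d² with d = y − 10.5:
  web: d = 0 cm → contributes +617.4 cm⁴
  top flange (beyond web): d = 9.9 cm → contributes +1318.87 cm⁴
  bottom flange (beyond web): d = -9.9 cm → contributes +1318.87 cm⁴
Total I = 3255.13 cm⁴.
For the y-axis: x̄ = 11.6 cm.
Repeating about the centroidal y-axis gives I_y = 1249.56 cm⁴.
Polar second moment: J = I_x + I_y = 4504.7 cm⁴.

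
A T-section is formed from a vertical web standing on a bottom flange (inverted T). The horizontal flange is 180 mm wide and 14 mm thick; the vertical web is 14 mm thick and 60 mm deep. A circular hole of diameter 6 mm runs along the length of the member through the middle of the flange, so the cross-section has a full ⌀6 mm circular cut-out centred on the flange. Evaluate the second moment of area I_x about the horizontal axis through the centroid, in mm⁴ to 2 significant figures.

I_x ≈ 1.2 × 10⁶ mm⁴

Break the section into simple shapes (no overlaps), measuring from the bottom-left corner of the bounding box.
Flange: 180 × 14, A = 2 520 mm², y = 7 mm, Ī = 41 160 mm⁴.
Web: 14 × 60, A = 840 mm², y = 44 mm, Ī = 252 000 mm⁴.
Hole (subtracted): ⌀6, A = 28.27 mm², y = 7 mm, Ī = 63.62 mm⁴.
Centroid: ȳ = ΣA·y / ΣA = 16.33 mm.
Transfer each piece to the horizontal axis through the centroid using Ī + A·d² with d = y − 16.33:
  flange: d = -9.328 mm → contributes +260 453 mm⁴
  web: d = 27.67 mm → contributes +895 198 mm⁴
  hole: d = -9.328 mm → contributes −2 524 mm⁴
Total I = 1 153 127 mm⁴.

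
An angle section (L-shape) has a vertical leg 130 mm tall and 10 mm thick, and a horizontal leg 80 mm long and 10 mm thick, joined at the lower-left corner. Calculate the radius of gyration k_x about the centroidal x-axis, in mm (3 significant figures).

k_x ≈ 41.7 mm

Treat the section as a set of non-overlapping primitives; coordinates are from the bounding-box lower-left.
Vertical leg: 10 × 130, A = 1 300 mm², y = 65 mm, Ī = 1 830 833 mm⁴.
Horizontal leg (remainder): 70 × 10, A = 700 mm², y = 5 mm, Ī = 5833.3 mm⁴.
Centroid: ȳ = ΣA·y / ΣA = 44 mm.
Transfer each piece to the centroidal x-axis using Ī + A·d² with d = y − 44:
  vertical leg: d = 21 mm → contributes +2 404 133 mm⁴
  horizontal leg (remainder): d = -39 mm → contributes +1 070 533 mm⁴
Total I = 3 474 667 mm⁴.
Radius of gyration: k = √(I/A) = √(3 474 667 / 2 000) = 41.681 mm.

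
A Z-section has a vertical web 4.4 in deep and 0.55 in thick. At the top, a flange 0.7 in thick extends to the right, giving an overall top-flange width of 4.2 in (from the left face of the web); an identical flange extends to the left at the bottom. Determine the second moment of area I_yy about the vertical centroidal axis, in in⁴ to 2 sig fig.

I_yy ≈ 28 in⁴

Split into non-overlapping primitives; take the origin at the lower-left of the bounding box.
Web: 0.55 × 4.4, A = 2.42 in², x = 3.925 in, Ī = 0.061 in⁴.
Top flange (beyond web): 3.65 × 0.7, A = 2.555 in², x = 6.025 in, Ī = 2.837 in⁴.
Bottom flange (beyond web): 3.65 × 0.7, A = 2.555 in², x = 1.825 in, Ī = 2.837 in⁴.
Centroid: x̄ = ΣA·x / ΣA = 3.925 in.
Transfer each piece to the vertical centroidal axis using Ī + A·d² with d = x − 3.925:
  web: d = 0 in → contributes +0.061 in⁴
  top flange (beyond web): d = 2.1 in → contributes +14.1 in⁴
  bottom flange (beyond web): d = -2.1 in → contributes +14.1 in⁴
Total I = 28.27 in⁴.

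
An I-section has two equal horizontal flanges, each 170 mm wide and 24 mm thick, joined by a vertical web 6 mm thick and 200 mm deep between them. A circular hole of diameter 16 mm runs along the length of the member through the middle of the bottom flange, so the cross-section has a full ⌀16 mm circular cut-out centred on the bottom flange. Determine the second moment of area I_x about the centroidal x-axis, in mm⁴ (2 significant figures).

Split into non-overlapping primitives; take the origin at the lower-left of the bounding box.
Bottom flange: 170 × 24, A = 4 080 mm², y = 12 mm, Ī = 195 840 mm⁴.
Web: 6 × 200, A = 1 200 mm², y = 124 mm, Ī = 4 000 000 mm⁴.
Top flange: 170 × 24, A = 4 080 mm², y = 236 mm, Ī = 195 840 mm⁴.
Hole (subtracted): ⌀16, A = 201.1 mm², y = 12 mm, Ī = 3 217 mm⁴.
Centroid: ȳ = ΣA·y / ΣA = 126.5 mm.
Transfer each piece to the centroidal x-axis using Ī + A·d² with d = y − 126.5:
  bottom flange: d = -114.5 mm → contributes +53 647 065 mm⁴
  web: d = -2.459 mm → contributes +4 007 254 mm⁴
  top flange: d = 109.5 mm → contributes +49 152 983 mm⁴
  hole: d = -114.5 mm → contributes −2 637 287 mm⁴
Total I = 104 170 015 mm⁴.

I_x ≈ 1.0 × 10⁸ mm⁴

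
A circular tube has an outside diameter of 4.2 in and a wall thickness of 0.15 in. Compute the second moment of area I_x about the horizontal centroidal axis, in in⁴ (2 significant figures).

Treat the section as a set of non-overlapping primitives; coordinates are from the bounding-box lower-left.
Outer circle: ⌀4.2, A = 13.85 in², y = 2.1 in, Ī = 15.27 in⁴.
Bore (subtracted): ⌀3.9, A = 11.95 in², y = 2.1 in, Ī = 11.36 in⁴.
By symmetry the centroid is at mid-height, ȳ = 2.1 in.
All pieces are centred on the horizontal centroidal axis, so I = ΣĪ (holes subtracted) = 3.918 in⁴.

I_x ≈ 3.9 in⁴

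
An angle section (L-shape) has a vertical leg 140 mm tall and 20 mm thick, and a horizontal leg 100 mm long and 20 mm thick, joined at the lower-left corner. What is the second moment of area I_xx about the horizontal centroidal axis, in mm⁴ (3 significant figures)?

Decompose the section into non-overlapping parts with the origin at the bottom-left of its bounding rectangle.
Vertical leg: 20 × 140, A = 2 800 mm², y = 70 mm, Ī = 4 573 333 mm⁴.
Horizontal leg (remainder): 80 × 20, A = 1 600 mm², y = 10 mm, Ī = 53 333 mm⁴.
Centroid: ȳ = ΣA·y / ΣA = 48.182 mm.
Transfer each piece to the horizontal centroidal axis using Ī + A·d² with d = y − 48.182:
  vertical leg: d = 21.818 mm → contributes +5 906 226 mm⁴
  horizontal leg (remainder): d = -38.182 mm → contributes +2 385 895 mm⁴
Total I = 8 292 121 mm⁴.

I_xx ≈ 8.29 × 10⁶ mm⁴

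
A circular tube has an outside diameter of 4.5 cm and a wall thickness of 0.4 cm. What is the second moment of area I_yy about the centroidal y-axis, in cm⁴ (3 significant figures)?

I_yy ≈ 10.9 cm⁴

Treat the section as a set of non-overlapping primitives; coordinates are from the bounding-box lower-left.
Outer circle: ⌀4.5, A = 15.904 cm², x = 2.25 cm, Ī = 20.129 cm⁴.
Bore (subtracted): ⌀3.7, A = 10.752 cm², x = 2.25 cm, Ī = 9.1998 cm⁴.
By symmetry the centroid is at mid-width, x̄ = 2.25 cm.
All pieces are centred on the centroidal y-axis, so I = ΣĪ (holes subtracted) = 10.929 cm⁴.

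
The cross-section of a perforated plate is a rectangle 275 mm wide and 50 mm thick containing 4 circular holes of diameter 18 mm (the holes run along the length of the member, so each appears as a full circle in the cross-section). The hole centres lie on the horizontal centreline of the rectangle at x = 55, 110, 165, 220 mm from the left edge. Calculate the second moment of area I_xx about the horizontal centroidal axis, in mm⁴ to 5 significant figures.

Split into non-overlapping primitives; take the origin at the lower-left of the bounding box.
Plate: 275 × 50, A = 13 750 mm², y = 25 mm, Ī = 2 864 583 mm⁴.
Hole 1 (subtracted): ⌀18, A = 254.469 mm², y = 25 mm, Ī = 5152.997 mm⁴.
Hole 2 (subtracted): ⌀18, A = 254.469 mm², y = 25 mm, Ī = 5152.997 mm⁴.
Hole 3 (subtracted): ⌀18, A = 254.469 mm², y = 25 mm, Ī = 5152.997 mm⁴.
Hole 4 (subtracted): ⌀18, A = 254.469 mm², y = 25 mm, Ī = 5152.997 mm⁴.
By symmetry the centroid is at mid-height, ȳ = 25 mm.
All pieces are centred on the horizontal centroidal axis, so I = ΣĪ (holes subtracted) = 2 843 971 mm⁴.

I_xx ≈ 2.8440 × 10⁶ mm⁴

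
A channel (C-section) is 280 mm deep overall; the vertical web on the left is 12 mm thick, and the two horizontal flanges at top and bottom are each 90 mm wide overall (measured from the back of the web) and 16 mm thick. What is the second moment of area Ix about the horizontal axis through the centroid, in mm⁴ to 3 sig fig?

Ix ≈ 6.55 × 10⁷ mm⁴

Break the section into simple shapes (no overlaps), measuring from the bottom-left corner of the bounding box.
Web: 12 × 280, A = 3 360 mm², y = 140 mm, Ī = 21 952 000 mm⁴.
Top flange (beyond web): 78 × 16, A = 1 248 mm², y = 272 mm, Ī = 26 624 mm⁴.
Bottom flange (beyond web): 78 × 16, A = 1 248 mm², y = 8 mm, Ī = 26 624 mm⁴.
By symmetry the centroid is at mid-height, ȳ = 140 mm.
Transfer each piece to the horizontal axis through the centroid using Ī + A·d² with d = y − 140:
  web: d = 0 mm → contributes +21 952 000 mm⁴
  top flange (beyond web): d = 132 mm → contributes +21 771 776 mm⁴
  bottom flange (beyond web): d = -132 mm → contributes +21 771 776 mm⁴
Total I = 65 495 552 mm⁴.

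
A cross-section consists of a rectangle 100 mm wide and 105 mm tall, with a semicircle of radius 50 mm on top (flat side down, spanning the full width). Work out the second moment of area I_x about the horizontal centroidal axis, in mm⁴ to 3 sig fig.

I_x ≈ 2.59 × 10⁷ mm⁴

Split into non-overlapping primitives; take the origin at the lower-left of the bounding box.
Rectangular body: 100 × 105, A = 10 500 mm², y = 52.5 mm, Ī = 9 646 875 mm⁴.
Semicircular cap: semicircle r = 50, A = 3 927 mm², y = 126.22 mm, Ī = 685 981 mm⁴.
Centroid: ȳ = ΣA·y / ΣA = 72.567 mm.
Transfer each piece to the horizontal centroidal axis using Ī + A·d² with d = y − 72.567:
  rectangular body: d = -20.067 mm → contributes +13 874 885 mm⁴
  semicircular cap: d = 53.654 mm → contributes +11 990 846 mm⁴
Total I = 25 865 731 mm⁴.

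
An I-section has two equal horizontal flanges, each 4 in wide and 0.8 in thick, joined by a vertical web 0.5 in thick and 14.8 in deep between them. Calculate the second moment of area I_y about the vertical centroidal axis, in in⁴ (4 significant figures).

I_y ≈ 8.688 in⁴

Decompose the section into non-overlapping parts with the origin at the bottom-left of its bounding rectangle.
Bottom flange: 4 × 0.8, A = 3.2 in², x = 2 in, Ī = 4.26667 in⁴.
Web: 0.5 × 14.8, A = 7.4 in², x = 2 in, Ī = 0.154167 in⁴.
Top flange: 4 × 0.8, A = 3.2 in², x = 2 in, Ī = 4.26667 in⁴.
By symmetry the centroid is at mid-width, x̄ = 2 in.
All pieces are centred on the vertical centroidal axis, so I = ΣĪ = 8.6875 in⁴.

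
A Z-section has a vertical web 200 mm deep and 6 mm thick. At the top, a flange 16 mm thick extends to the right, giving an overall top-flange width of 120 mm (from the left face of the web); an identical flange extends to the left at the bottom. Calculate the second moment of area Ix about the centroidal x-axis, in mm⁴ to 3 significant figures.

Treat the section as a set of non-overlapping primitives; coordinates are from the bounding-box lower-left.
Web: 6 × 200, A = 1 200 mm², y = 100 mm, Ī = 4 000 000 mm⁴.
Top flange (beyond web): 114 × 16, A = 1 824 mm², y = 192 mm, Ī = 38 912 mm⁴.
Bottom flange (beyond web): 114 × 16, A = 1 824 mm², y = 8 mm, Ī = 38 912 mm⁴.
Centroid: ȳ = ΣA·y / ΣA = 100 mm.
Transfer each piece to the centroidal x-axis using Ī + A·d² with d = y − 100:
  web: d = 0 mm → contributes +4 000 000 mm⁴
  top flange (beyond web): d = 92 mm → contributes +15 477 248 mm⁴
  bottom flange (beyond web): d = -92 mm → contributes +15 477 248 mm⁴
Total I = 34 954 496 mm⁴.

Ix ≈ 3.50 × 10⁷ mm⁴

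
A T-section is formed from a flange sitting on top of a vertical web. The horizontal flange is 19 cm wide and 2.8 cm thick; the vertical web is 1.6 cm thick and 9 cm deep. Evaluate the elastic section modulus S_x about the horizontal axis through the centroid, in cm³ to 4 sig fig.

Decompose the section into non-overlapping parts with the origin at the bottom-left of its bounding rectangle.
Flange: 19 × 2.8, A = 53.2 cm², y = 10.4 cm, Ī = 34.7573 cm⁴.
Web: 1.6 × 9, A = 14.4 cm², y = 4.5 cm, Ī = 97.2 cm⁴.
Centroid: ȳ = ΣA·y / ΣA = 9.1432 cm.
Transfer each piece to the horizontal axis through the centroid using Ī + A·d² with d = y − 9.1432:
  flange: d = 1.2568 cm → contributes +118.79 cm⁴
  web: d = -4.6432 cm → contributes +407.653 cm⁴
Total I = 526.443 cm⁴.
Extreme fibre distance c = 9.1432 cm; S = I/c = 57.5776 cm³.

S_x ≈ 57.58 cm³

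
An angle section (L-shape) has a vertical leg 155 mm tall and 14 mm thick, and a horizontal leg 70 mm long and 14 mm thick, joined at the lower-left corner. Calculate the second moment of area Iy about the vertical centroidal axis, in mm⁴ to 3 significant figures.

Iy ≈ 9.46 × 10⁵ mm⁴

Break the section into simple shapes (no overlaps), measuring from the bottom-left corner of the bounding box.
Vertical leg: 14 × 155, A = 2 170 mm², x = 7 mm, Ī = 35 443 mm⁴.
Horizontal leg (remainder): 56 × 14, A = 784 mm², x = 42 mm, Ī = 204 885 mm⁴.
Centroid: x̄ = ΣA·x / ΣA = 16.289 mm.
Transfer each piece to the vertical centroidal axis using Ī + A·d² with d = x − 16.289:
  vertical leg: d = -9.2891 mm → contributes +222 687 mm⁴
  horizontal leg (remainder): d = 25.711 mm → contributes +723 149 mm⁴
Total I = 945 836 mm⁴.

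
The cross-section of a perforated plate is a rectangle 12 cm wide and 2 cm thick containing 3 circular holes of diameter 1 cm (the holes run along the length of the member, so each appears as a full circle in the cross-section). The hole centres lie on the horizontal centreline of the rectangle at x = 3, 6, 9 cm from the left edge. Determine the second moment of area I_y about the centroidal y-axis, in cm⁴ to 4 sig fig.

I_y ≈ 273.7 cm⁴

Split into non-overlapping primitives; take the origin at the lower-left of the bounding box.
Plate: 12 × 2, A = 24 cm², x = 6 cm, Ī = 288 cm⁴.
Hole 1 (subtracted): ⌀1, A = 0.785398 cm², x = 3 cm, Ī = 0.0490874 cm⁴.
Hole 2 (subtracted): ⌀1, A = 0.785398 cm², x = 6 cm, Ī = 0.0490874 cm⁴.
Hole 3 (subtracted): ⌀1, A = 0.785398 cm², x = 9 cm, Ī = 0.0490874 cm⁴.
By symmetry the centroid is at mid-width, x̄ = 6 cm.
Transfer each piece to the centroidal y-axis using Ī + A·d² with d = x − 6:
  plate: d = 0 cm → contributes +288 cm⁴
  hole 1: d = -3 cm → contributes −7.11767 cm⁴
  hole 2: d = 0 cm → contributes −0.0490874 cm⁴
  hole 3: d = 3 cm → contributes −7.11767 cm⁴
Total I = 273.716 cm⁴.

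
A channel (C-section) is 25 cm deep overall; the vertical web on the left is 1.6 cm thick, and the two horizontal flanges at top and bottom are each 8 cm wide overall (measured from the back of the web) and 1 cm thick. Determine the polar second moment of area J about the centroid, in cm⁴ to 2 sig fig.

Treat the section as a set of non-overlapping primitives; coordinates are from the bounding-box lower-left.
Web: 1.6 × 25, A = 40 cm², y = 12.5 cm, Ī = 2 083 cm⁴.
Top flange (beyond web): 6.4 × 1, A = 6.4 cm², y = 24.5 cm, Ī = 0.5333 cm⁴.
Bottom flange (beyond web): 6.4 × 1, A = 6.4 cm², y = 0.5 cm, Ī = 0.5333 cm⁴.
By symmetry the centroid is at mid-height, ȳ = 12.5 cm.
Transfer each piece to the centroidal x-axis using Ī + A·d² with d = y − 12.5:
  web: d = 0 cm → contributes +2 083 cm⁴
  top flange (beyond web): d = 12 cm → contributes +922.1 cm⁴
  bottom flange (beyond web): d = -12 cm → contributes +922.1 cm⁴
Total I = 3 928 cm⁴.
For the y-axis: x̄ = 1.77 cm.
Repeating about the centroidal y-axis gives I_y = 207.4 cm⁴.
Polar second moment: J = I_x + I_y = 4 135 cm⁴.

J ≈ 4100 cm⁴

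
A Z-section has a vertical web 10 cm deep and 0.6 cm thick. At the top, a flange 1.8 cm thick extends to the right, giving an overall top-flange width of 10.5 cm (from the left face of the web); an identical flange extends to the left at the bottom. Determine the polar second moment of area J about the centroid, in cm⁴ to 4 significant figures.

Break the section into simple shapes (no overlaps), measuring from the bottom-left corner of the bounding box.
Web: 0.6 × 10, A = 6 cm², y = 5 cm, Ī = 50 cm⁴.
Top flange (beyond web): 9.9 × 1.8, A = 17.82 cm², y = 9.1 cm, Ī = 4.8114 cm⁴.
Bottom flange (beyond web): 9.9 × 1.8, A = 17.82 cm², y = 0.9 cm, Ī = 4.8114 cm⁴.
Centroid: ȳ = ΣA·y / ΣA = 5 cm.
Transfer each piece to the centroidal x-axis using Ī + A·d² with d = y − 5:
  web: d = 0 cm → contributes +50 cm⁴
  top flange (beyond web): d = 4.1 cm → contributes +304.366 cm⁴
  bottom flange (beyond web): d = -4.1 cm → contributes +304.366 cm⁴
Total I = 658.731 cm⁴.
For the y-axis: x̄ = 10.2 cm.
Repeating about the centroidal y-axis gives I_y = 1273.6 cm⁴.
Polar second moment: J = I_x + I_y = 1932.33 cm⁴.

J ≈ 1932 cm⁴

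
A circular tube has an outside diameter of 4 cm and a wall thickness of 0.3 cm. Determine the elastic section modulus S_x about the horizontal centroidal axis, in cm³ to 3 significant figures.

S_x ≈ 3.00 cm³

Break the section into simple shapes (no overlaps), measuring from the bottom-left corner of the bounding box.
Outer circle: ⌀4, A = 12.566 cm², y = 2 cm, Ī = 12.566 cm⁴.
Bore (subtracted): ⌀3.4, A = 9.0792 cm², y = 2 cm, Ī = 6.5597 cm⁴.
By symmetry the centroid is at mid-height, ȳ = 2 cm.
All pieces are centred on the horizontal centroidal axis, so I = ΣĪ (holes subtracted) = 6.0066 cm⁴.
Extreme fibre distance c = 2 cm; S = I/c = 3.0033 cm³.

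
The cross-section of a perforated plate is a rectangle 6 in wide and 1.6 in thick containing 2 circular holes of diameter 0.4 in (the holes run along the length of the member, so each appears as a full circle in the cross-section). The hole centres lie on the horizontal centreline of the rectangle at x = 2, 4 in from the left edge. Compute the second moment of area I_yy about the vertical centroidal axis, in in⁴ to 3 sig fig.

I_yy ≈ 28.5 in⁴

Split into non-overlapping primitives; take the origin at the lower-left of the bounding box.
Plate: 6 × 1.6, A = 9.6 in², x = 3 in, Ī = 28.8 in⁴.
Hole 1 (subtracted): ⌀0.4, A = 0.12566 in², x = 2 in, Ī = 0.0012566 in⁴.
Hole 2 (subtracted): ⌀0.4, A = 0.12566 in², x = 4 in, Ī = 0.0012566 in⁴.
By symmetry the centroid is at mid-width, x̄ = 3 in.
Transfer each piece to the vertical centroidal axis using Ī + A·d² with d = x − 3:
  plate: d = 0 in → contributes +28.8 in⁴
  hole 1: d = -1 in → contributes −0.12692 in⁴
  hole 2: d = 1 in → contributes −0.12692 in⁴
Total I = 28.546 in⁴.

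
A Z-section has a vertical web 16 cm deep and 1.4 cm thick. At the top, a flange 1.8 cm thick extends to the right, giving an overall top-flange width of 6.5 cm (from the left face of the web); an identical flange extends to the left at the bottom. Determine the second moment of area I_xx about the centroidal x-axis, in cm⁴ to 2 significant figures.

Split into non-overlapping primitives; take the origin at the lower-left of the bounding box.
Web: 1.4 × 16, A = 22.4 cm², y = 8 cm, Ī = 477.9 cm⁴.
Top flange (beyond web): 5.1 × 1.8, A = 9.18 cm², y = 15.1 cm, Ī = 2.479 cm⁴.
Bottom flange (beyond web): 5.1 × 1.8, A = 9.18 cm², y = 0.9 cm, Ī = 2.479 cm⁴.
Centroid: ȳ = ΣA·y / ΣA = 8 cm.
Transfer each piece to the centroidal x-axis using Ī + A·d² with d = y − 8:
  web: d = 0 cm → contributes +477.9 cm⁴
  top flange (beyond web): d = 7.1 cm → contributes +465.2 cm⁴
  bottom flange (beyond web): d = -7.1 cm → contributes +465.2 cm⁴
Total I = 1 408 cm⁴.

I_xx ≈ 1400 cm⁴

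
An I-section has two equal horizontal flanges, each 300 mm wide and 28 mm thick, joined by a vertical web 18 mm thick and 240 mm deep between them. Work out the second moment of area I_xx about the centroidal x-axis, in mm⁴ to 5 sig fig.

Break the section into simple shapes (no overlaps), measuring from the bottom-left corner of the bounding box.
Bottom flange: 300 × 28, A = 8 400 mm², y = 14 mm, Ī = 548 800 mm⁴.
Web: 18 × 240, A = 4 320 mm², y = 148 mm, Ī = 20 736 000 mm⁴.
Top flange: 300 × 28, A = 8 400 mm², y = 282 mm, Ī = 548 800 mm⁴.
By symmetry the centroid is at mid-height, ȳ = 148 mm.
Transfer each piece to the centroidal x-axis using Ī + A·d² with d = y − 148:
  bottom flange: d = -134 mm → contributes +151 379 200 mm⁴
  web: d = 0 mm → contributes +20 736 000 mm⁴
  top flange: d = 134 mm → contributes +151 379 200 mm⁴
Total I = 323 494 400 mm⁴.

I_xx ≈ 3.2349 × 10⁸ mm⁴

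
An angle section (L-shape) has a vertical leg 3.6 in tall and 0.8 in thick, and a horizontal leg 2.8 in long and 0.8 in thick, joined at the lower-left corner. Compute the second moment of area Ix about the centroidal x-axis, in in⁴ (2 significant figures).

Ix ≈ 5.2 in⁴

Decompose the section into non-overlapping parts with the origin at the bottom-left of its bounding rectangle.
Vertical leg: 0.8 × 3.6, A = 2.88 in², y = 1.8 in, Ī = 3.11 in⁴.
Horizontal leg (remainder): 2 × 0.8, A = 1.6 in², y = 0.4 in, Ī = 0.08533 in⁴.
Centroid: ȳ = ΣA·y / ΣA = 1.3 in.
Transfer each piece to the centroidal x-axis using Ī + A·d² with d = y − 1.3:
  vertical leg: d = 0.5 in → contributes +3.83 in⁴
  horizontal leg (remainder): d = -0.9 in → contributes +1.381 in⁴
Total I = 5.212 in⁴.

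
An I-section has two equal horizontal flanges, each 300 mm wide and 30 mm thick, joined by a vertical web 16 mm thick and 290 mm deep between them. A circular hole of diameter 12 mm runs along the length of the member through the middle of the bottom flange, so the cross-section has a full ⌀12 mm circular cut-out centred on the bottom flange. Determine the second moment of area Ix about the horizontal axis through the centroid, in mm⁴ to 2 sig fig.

Ix ≈ 4.9 × 10⁸ mm⁴

Split into non-overlapping primitives; take the origin at the lower-left of the bounding box.
Bottom flange: 300 × 30, A = 9 000 mm², y = 15 mm, Ī = 675 000 mm⁴.
Web: 16 × 290, A = 4 640 mm², y = 175 mm, Ī = 32 518 667 mm⁴.
Top flange: 300 × 30, A = 9 000 mm², y = 335 mm, Ī = 675 000 mm⁴.
Hole (subtracted): ⌀12, A = 113.1 mm², y = 15 mm, Ī = 1 018 mm⁴.
Centroid: ȳ = ΣA·y / ΣA = 175.8 mm.
Transfer each piece to the horizontal axis through the centroid using Ī + A·d² with d = y − 175.8:
  bottom flange: d = -160.8 mm → contributes +233 394 275 mm⁴
  web: d = -0.8033 mm → contributes +32 521 661 mm⁴
  top flange: d = 159.2 mm → contributes +228 767 340 mm⁴
  hole: d = -160.8 mm → contributes −2 925 455 mm⁴
Total I = 491 757 821 mm⁴.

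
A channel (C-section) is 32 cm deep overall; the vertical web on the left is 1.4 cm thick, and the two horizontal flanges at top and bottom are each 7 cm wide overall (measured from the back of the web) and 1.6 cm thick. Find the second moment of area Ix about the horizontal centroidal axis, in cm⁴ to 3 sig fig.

Treat the section as a set of non-overlapping primitives; coordinates are from the bounding-box lower-left.
Web: 1.4 × 32, A = 44.8 cm², y = 16 cm, Ī = 3822.9 cm⁴.
Top flange (beyond web): 5.6 × 1.6, A = 8.96 cm², y = 31.2 cm, Ī = 1.9115 cm⁴.
Bottom flange (beyond web): 5.6 × 1.6, A = 8.96 cm², y = 0.8 cm, Ī = 1.9115 cm⁴.
By symmetry the centroid is at mid-height, ȳ = 16 cm.
Transfer each piece to the horizontal centroidal axis using Ī + A·d² with d = y − 16:
  web: d = 0 cm → contributes +3822.9 cm⁴
  top flange (beyond web): d = 15.2 cm → contributes +2 072 cm⁴
  bottom flange (beyond web): d = -15.2 cm → contributes +2 072 cm⁴
Total I = 7 967 cm⁴.

Ix ≈ 7970 cm⁴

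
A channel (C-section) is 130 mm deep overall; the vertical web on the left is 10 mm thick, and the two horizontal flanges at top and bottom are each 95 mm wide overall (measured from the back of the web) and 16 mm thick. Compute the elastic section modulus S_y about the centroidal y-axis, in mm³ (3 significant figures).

S_y ≈ 6.28 × 10⁴ mm³

Treat the section as a set of non-overlapping primitives; coordinates are from the bounding-box lower-left.
Web: 10 × 130, A = 1 300 mm², x = 5 mm, Ī = 10 833 mm⁴.
Top flange (beyond web): 85 × 16, A = 1 360 mm², x = 52.5 mm, Ī = 818 833 mm⁴.
Bottom flange (beyond web): 85 × 16, A = 1 360 mm², x = 52.5 mm, Ī = 818 833 mm⁴.
Centroid: x̄ = ΣA·x / ΣA = 37.139 mm.
Transfer each piece to the centroidal y-axis using Ī + A·d² with d = x − 37.139:
  web: d = -32.139 mm → contributes +1 353 649 mm⁴
  top flange (beyond web): d = 15.361 mm → contributes +1 139 727 mm⁴
  bottom flange (beyond web): d = 15.361 mm → contributes +1 139 727 mm⁴
Total I = 3 633 102 mm⁴.
Extreme fibre distance c = 57.861 mm; S = I/c = 62 790 mm³.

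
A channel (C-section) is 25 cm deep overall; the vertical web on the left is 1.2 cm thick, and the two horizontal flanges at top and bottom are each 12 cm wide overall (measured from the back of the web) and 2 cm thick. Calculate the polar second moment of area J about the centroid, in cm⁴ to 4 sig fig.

Split into non-overlapping primitives; take the origin at the lower-left of the bounding box.
Web: 1.2 × 25, A = 30 cm², y = 12.5 cm, Ī = 1562.5 cm⁴.
Top flange (beyond web): 10.8 × 2, A = 21.6 cm², y = 24 cm, Ī = 7.2 cm⁴.
Bottom flange (beyond web): 10.8 × 2, A = 21.6 cm², y = 1 cm, Ī = 7.2 cm⁴.
By symmetry the centroid is at mid-height, ȳ = 12.5 cm.
Transfer each piece to the centroidal x-axis using Ī + A·d² with d = y − 12.5:
  web: d = 0 cm → contributes +1562.5 cm⁴
  top flange (beyond web): d = 11.5 cm → contributes +2863.8 cm⁴
  bottom flange (beyond web): d = -11.5 cm → contributes +2863.8 cm⁴
Total I = 7290.1 cm⁴.
For the y-axis: x̄ = 4.14098 cm.
Repeating about the centroidal y-axis gives I_y = 1060.88 cm⁴.
Polar second moment: J = I_x + I_y = 8350.98 cm⁴.

J ≈ 8351 cm⁴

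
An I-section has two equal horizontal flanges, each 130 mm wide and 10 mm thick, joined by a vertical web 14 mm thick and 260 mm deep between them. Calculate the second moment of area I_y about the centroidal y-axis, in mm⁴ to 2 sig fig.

Decompose the section into non-overlapping parts with the origin at the bottom-left of its bounding rectangle.
Bottom flange: 130 × 10, A = 1 300 mm², x = 65 mm, Ī = 1 830 833 mm⁴.
Web: 14 × 260, A = 3 640 mm², x = 65 mm, Ī = 59 453 mm⁴.
Top flange: 130 × 10, A = 1 300 mm², x = 65 mm, Ī = 1 830 833 mm⁴.
By symmetry the centroid is at mid-width, x̄ = 65 mm.
All pieces are centred on the centroidal y-axis, so I = ΣĪ = 3 721 120 mm⁴.

I_y ≈ 3.7 × 10⁶ mm⁴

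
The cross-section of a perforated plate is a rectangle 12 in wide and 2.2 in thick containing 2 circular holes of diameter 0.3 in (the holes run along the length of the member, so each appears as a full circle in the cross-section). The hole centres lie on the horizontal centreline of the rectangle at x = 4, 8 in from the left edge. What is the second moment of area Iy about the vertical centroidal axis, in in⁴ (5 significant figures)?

Iy ≈ 316.23 in⁴

Treat the section as a set of non-overlapping primitives; coordinates are from the bounding-box lower-left.
Plate: 12 × 2.2, A = 26.4 in², x = 6 in, Ī = 316.8 in⁴.
Hole 1 (subtracted): ⌀0.3, A = 0.07068583 in², x = 4 in, Ī = 0.0003976078 in⁴.
Hole 2 (subtracted): ⌀0.3, A = 0.07068583 in², x = 8 in, Ī = 0.0003976078 in⁴.
By symmetry the centroid is at mid-width, x̄ = 6 in.
Transfer each piece to the vertical centroidal axis using Ī + A·d² with d = x − 6:
  plate: d = 0 in → contributes +316.8 in⁴
  hole 1: d = -2 in → contributes −0.2831409 in⁴
  hole 2: d = 2 in → contributes −0.2831409 in⁴
Total I = 316.2337 in⁴.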